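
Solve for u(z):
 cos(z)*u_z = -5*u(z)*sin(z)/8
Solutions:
 u(z) = C1*cos(z)^(5/8)


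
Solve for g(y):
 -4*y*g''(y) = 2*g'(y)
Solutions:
 g(y) = C1 + C2*sqrt(y)


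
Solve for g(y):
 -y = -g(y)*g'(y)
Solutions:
 g(y) = -sqrt(C1 + y^2)
 g(y) = sqrt(C1 + y^2)


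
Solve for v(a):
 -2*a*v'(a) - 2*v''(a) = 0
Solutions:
 v(a) = C1 + C2*erf(sqrt(2)*a/2)


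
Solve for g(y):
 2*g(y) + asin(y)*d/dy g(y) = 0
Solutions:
 g(y) = C1*exp(-2*Integral(1/asin(y), y))


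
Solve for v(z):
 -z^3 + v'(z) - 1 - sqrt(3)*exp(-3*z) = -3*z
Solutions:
 v(z) = C1 + z^4/4 - 3*z^2/2 + z - sqrt(3)*exp(-3*z)/3


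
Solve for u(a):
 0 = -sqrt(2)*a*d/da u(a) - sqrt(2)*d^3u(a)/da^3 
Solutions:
 u(a) = C1 + Integral(C2*airyai(-a) + C3*airybi(-a), a)


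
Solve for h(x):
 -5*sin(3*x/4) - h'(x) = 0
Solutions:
 h(x) = C1 + 20*cos(3*x/4)/3


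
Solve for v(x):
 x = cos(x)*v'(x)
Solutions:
 v(x) = C1 + Integral(x/cos(x), x)


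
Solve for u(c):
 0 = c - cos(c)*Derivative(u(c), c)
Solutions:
 u(c) = C1 + Integral(c/cos(c), c)


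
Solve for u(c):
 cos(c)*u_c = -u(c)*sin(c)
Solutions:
 u(c) = C1*cos(c)


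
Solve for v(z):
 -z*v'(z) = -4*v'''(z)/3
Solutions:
 v(z) = C1 + Integral(C2*airyai(6^(1/3)*z/2) + C3*airybi(6^(1/3)*z/2), z)


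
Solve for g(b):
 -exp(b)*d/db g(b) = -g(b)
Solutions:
 g(b) = C1*exp(-exp(-b))


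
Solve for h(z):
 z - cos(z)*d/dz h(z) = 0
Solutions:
 h(z) = C1 + Integral(z/cos(z), z)


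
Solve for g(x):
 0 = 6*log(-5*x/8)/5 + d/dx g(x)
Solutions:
 g(x) = C1 - 6*x*log(-x)/5 + 6*x*(-log(5) + 1 + 3*log(2))/5


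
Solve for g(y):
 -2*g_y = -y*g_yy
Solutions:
 g(y) = C1 + C2*y^3


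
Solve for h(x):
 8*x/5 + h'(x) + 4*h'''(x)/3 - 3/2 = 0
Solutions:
 h(x) = C1 + C2*sin(sqrt(3)*x/2) + C3*cos(sqrt(3)*x/2) - 4*x^2/5 + 3*x/2


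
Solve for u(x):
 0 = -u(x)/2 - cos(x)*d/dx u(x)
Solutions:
 u(x) = C1*(sin(x) - 1)^(1/4)/(sin(x) + 1)^(1/4)


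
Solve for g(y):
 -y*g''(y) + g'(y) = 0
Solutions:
 g(y) = C1 + C2*y^2


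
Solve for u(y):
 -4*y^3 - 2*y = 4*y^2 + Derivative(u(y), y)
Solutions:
 u(y) = C1 - y^4 - 4*y^3/3 - y^2


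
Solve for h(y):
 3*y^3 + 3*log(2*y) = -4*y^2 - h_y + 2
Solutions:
 h(y) = C1 - 3*y^4/4 - 4*y^3/3 - 3*y*log(y) - 3*y*log(2) + 5*y


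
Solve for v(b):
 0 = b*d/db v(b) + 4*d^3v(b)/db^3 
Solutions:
 v(b) = C1 + Integral(C2*airyai(-2^(1/3)*b/2) + C3*airybi(-2^(1/3)*b/2), b)


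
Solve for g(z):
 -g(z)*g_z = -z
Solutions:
 g(z) = -sqrt(C1 + z^2)
 g(z) = sqrt(C1 + z^2)


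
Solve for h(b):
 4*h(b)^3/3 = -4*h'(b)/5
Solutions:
 h(b) = -sqrt(6)*sqrt(-1/(C1 - 5*b))/2
 h(b) = sqrt(6)*sqrt(-1/(C1 - 5*b))/2


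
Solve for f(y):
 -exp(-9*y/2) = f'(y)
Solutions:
 f(y) = C1 + 2*exp(-9*y/2)/9


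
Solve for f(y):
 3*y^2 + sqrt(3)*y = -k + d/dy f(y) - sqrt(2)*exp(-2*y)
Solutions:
 f(y) = C1 + k*y + y^3 + sqrt(3)*y^2/2 - sqrt(2)*exp(-2*y)/2


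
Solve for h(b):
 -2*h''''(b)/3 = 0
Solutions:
 h(b) = C1 + C2*b + C3*b^2 + C4*b^3


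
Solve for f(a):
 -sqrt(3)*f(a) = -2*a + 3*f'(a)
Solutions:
 f(a) = C1*exp(-sqrt(3)*a/3) + 2*sqrt(3)*a/3 - 2


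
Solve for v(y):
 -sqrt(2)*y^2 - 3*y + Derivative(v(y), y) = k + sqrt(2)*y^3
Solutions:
 v(y) = C1 + k*y + sqrt(2)*y^4/4 + sqrt(2)*y^3/3 + 3*y^2/2


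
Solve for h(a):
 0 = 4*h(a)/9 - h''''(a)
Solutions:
 h(a) = C1*exp(-sqrt(6)*a/3) + C2*exp(sqrt(6)*a/3) + C3*sin(sqrt(6)*a/3) + C4*cos(sqrt(6)*a/3)


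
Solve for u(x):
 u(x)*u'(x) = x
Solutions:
 u(x) = -sqrt(C1 + x^2)
 u(x) = sqrt(C1 + x^2)


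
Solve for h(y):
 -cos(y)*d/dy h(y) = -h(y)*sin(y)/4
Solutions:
 h(y) = C1/cos(y)^(1/4)


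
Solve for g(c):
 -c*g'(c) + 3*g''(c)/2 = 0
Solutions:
 g(c) = C1 + C2*erfi(sqrt(3)*c/3)


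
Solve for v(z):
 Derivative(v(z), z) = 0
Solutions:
 v(z) = C1


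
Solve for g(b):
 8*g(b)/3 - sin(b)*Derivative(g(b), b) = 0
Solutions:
 g(b) = C1*(cos(b) - 1)^(4/3)/(cos(b) + 1)^(4/3)


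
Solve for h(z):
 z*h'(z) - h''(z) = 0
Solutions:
 h(z) = C1 + C2*erfi(sqrt(2)*z/2)


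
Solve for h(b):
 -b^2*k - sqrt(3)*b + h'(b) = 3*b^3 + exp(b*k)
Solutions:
 h(b) = C1 + 3*b^4/4 + b^3*k/3 + sqrt(3)*b^2/2 + exp(b*k)/k


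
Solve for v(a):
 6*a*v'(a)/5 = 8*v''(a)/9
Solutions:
 v(a) = C1 + C2*erfi(3*sqrt(30)*a/20)


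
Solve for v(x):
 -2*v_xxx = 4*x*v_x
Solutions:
 v(x) = C1 + Integral(C2*airyai(-2^(1/3)*x) + C3*airybi(-2^(1/3)*x), x)


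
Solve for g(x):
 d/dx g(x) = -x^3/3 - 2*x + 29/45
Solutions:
 g(x) = C1 - x^4/12 - x^2 + 29*x/45


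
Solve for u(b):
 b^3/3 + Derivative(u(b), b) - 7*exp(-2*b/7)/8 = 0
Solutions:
 u(b) = C1 - b^4/12 - 49*exp(-2*b/7)/16


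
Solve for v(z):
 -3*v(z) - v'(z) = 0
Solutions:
 v(z) = C1*exp(-3*z)


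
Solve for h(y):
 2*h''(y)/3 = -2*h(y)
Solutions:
 h(y) = C1*sin(sqrt(3)*y) + C2*cos(sqrt(3)*y)


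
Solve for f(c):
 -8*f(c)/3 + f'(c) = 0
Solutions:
 f(c) = C1*exp(8*c/3)


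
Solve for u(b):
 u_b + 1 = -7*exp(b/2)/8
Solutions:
 u(b) = C1 - b - 7*exp(b/2)/4


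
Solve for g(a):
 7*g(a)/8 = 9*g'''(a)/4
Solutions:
 g(a) = C3*exp(84^(1/3)*a/6) + (C1*sin(28^(1/3)*3^(5/6)*a/12) + C2*cos(28^(1/3)*3^(5/6)*a/12))*exp(-84^(1/3)*a/12)


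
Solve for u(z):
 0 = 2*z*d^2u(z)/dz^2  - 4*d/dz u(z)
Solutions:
 u(z) = C1 + C2*z^3


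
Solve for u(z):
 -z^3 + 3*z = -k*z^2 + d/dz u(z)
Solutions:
 u(z) = C1 + k*z^3/3 - z^4/4 + 3*z^2/2


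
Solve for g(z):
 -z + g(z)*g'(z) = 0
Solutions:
 g(z) = -sqrt(C1 + z^2)
 g(z) = sqrt(C1 + z^2)


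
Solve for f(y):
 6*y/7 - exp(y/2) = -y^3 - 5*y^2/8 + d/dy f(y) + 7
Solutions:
 f(y) = C1 + y^4/4 + 5*y^3/24 + 3*y^2/7 - 7*y - 2*exp(y/2)


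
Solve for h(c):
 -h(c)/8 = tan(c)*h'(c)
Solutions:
 h(c) = C1/sin(c)^(1/8)


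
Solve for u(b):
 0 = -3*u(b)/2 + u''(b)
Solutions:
 u(b) = C1*exp(-sqrt(6)*b/2) + C2*exp(sqrt(6)*b/2)


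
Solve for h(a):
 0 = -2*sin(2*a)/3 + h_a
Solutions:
 h(a) = C1 - cos(2*a)/3


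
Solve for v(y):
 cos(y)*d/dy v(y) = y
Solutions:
 v(y) = C1 + Integral(y/cos(y), y)


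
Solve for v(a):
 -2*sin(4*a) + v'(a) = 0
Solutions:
 v(a) = C1 - cos(4*a)/2


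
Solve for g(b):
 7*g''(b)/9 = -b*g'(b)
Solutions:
 g(b) = C1 + C2*erf(3*sqrt(14)*b/14)


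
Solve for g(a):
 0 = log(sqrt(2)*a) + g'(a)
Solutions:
 g(a) = C1 - a*log(a) - a*log(2)/2 + a


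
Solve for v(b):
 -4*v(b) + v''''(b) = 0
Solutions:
 v(b) = C1*exp(-sqrt(2)*b) + C2*exp(sqrt(2)*b) + C3*sin(sqrt(2)*b) + C4*cos(sqrt(2)*b)


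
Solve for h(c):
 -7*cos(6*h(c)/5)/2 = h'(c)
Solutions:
 7*c/2 - 5*log(sin(6*h(c)/5) - 1)/12 + 5*log(sin(6*h(c)/5) + 1)/12 = C1


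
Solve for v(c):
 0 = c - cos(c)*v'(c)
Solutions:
 v(c) = C1 + Integral(c/cos(c), c)


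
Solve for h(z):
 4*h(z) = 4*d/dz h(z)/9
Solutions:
 h(z) = C1*exp(9*z)


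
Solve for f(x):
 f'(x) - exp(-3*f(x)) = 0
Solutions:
 f(x) = log(C1 + 3*x)/3
 f(x) = log((-3^(1/3) - 3^(5/6)*I)*(C1 + x)^(1/3)/2)
 f(x) = log((-3^(1/3) + 3^(5/6)*I)*(C1 + x)^(1/3)/2)


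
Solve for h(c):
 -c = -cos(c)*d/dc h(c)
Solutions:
 h(c) = C1 + Integral(c/cos(c), c)


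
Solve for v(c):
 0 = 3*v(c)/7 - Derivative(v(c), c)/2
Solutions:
 v(c) = C1*exp(6*c/7)


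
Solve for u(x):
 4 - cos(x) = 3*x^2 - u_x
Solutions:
 u(x) = C1 + x^3 - 4*x + sin(x)


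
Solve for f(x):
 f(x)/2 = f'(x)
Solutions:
 f(x) = C1*exp(x/2)


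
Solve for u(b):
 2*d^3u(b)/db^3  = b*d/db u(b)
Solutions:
 u(b) = C1 + Integral(C2*airyai(2^(2/3)*b/2) + C3*airybi(2^(2/3)*b/2), b)


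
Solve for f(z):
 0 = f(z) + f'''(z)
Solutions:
 f(z) = C3*exp(-z) + (C1*sin(sqrt(3)*z/2) + C2*cos(sqrt(3)*z/2))*exp(z/2)


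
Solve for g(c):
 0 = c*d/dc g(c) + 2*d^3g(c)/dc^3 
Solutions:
 g(c) = C1 + Integral(C2*airyai(-2^(2/3)*c/2) + C3*airybi(-2^(2/3)*c/2), c)


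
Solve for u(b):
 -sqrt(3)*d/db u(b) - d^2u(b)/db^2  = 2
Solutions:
 u(b) = C1 + C2*exp(-sqrt(3)*b) - 2*sqrt(3)*b/3


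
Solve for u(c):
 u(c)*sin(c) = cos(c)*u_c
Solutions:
 u(c) = C1/cos(c)


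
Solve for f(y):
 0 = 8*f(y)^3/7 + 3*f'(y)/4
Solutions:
 f(y) = -sqrt(42)*sqrt(-1/(C1 - 32*y))/2
 f(y) = sqrt(42)*sqrt(-1/(C1 - 32*y))/2


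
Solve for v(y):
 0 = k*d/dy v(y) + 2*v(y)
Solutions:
 v(y) = C1*exp(-2*y/k)


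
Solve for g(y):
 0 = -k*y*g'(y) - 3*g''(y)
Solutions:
 g(y) = Piecewise((-sqrt(6)*sqrt(pi)*C1*erf(sqrt(6)*sqrt(k)*y/6)/(2*sqrt(k)) - C2, (k > 0) | (k < 0)), (-C1*y - C2, True))


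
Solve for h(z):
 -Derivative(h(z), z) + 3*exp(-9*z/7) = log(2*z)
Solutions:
 h(z) = C1 - z*log(z) + z*(1 - log(2)) - 7*exp(-9*z/7)/3


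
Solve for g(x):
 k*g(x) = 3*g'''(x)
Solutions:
 g(x) = C1*exp(3^(2/3)*k^(1/3)*x/3) + C2*exp(k^(1/3)*x*(-3^(2/3) + 3*3^(1/6)*I)/6) + C3*exp(-k^(1/3)*x*(3^(2/3) + 3*3^(1/6)*I)/6)


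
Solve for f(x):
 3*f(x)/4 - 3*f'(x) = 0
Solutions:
 f(x) = C1*exp(x/4)


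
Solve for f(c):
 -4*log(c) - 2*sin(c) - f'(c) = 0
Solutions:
 f(c) = C1 - 4*c*log(c) + 4*c + 2*cos(c)


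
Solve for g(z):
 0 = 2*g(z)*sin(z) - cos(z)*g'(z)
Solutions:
 g(z) = C1/cos(z)^2


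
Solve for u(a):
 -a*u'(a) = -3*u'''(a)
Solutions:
 u(a) = C1 + Integral(C2*airyai(3^(2/3)*a/3) + C3*airybi(3^(2/3)*a/3), a)


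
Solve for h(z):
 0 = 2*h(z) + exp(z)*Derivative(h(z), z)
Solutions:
 h(z) = C1*exp(2*exp(-z))


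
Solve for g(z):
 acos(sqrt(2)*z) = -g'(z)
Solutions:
 g(z) = C1 - z*acos(sqrt(2)*z) + sqrt(2)*sqrt(1 - 2*z^2)/2


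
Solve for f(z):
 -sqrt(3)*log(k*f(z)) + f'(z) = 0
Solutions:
 li(k*f(z))/k = C1 + sqrt(3)*z


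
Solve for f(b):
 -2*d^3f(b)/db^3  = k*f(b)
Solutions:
 f(b) = C1*exp(2^(2/3)*b*(-k)^(1/3)/2) + C2*exp(2^(2/3)*b*(-k)^(1/3)*(-1 + sqrt(3)*I)/4) + C3*exp(-2^(2/3)*b*(-k)^(1/3)*(1 + sqrt(3)*I)/4)


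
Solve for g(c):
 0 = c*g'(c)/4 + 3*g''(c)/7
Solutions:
 g(c) = C1 + C2*erf(sqrt(42)*c/12)


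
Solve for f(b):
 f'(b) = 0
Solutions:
 f(b) = C1


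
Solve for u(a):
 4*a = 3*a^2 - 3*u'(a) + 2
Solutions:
 u(a) = C1 + a^3/3 - 2*a^2/3 + 2*a/3


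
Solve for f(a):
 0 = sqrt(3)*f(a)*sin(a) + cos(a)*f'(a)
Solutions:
 f(a) = C1*cos(a)^(sqrt(3))


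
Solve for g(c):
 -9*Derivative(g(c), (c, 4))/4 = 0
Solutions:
 g(c) = C1 + C2*c + C3*c^2 + C4*c^3


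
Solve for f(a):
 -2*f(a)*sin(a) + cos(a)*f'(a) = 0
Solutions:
 f(a) = C1/cos(a)^2


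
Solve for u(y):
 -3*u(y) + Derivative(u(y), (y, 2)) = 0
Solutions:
 u(y) = C1*exp(-sqrt(3)*y) + C2*exp(sqrt(3)*y)


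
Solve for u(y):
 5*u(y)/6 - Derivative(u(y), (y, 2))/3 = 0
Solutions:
 u(y) = C1*exp(-sqrt(10)*y/2) + C2*exp(sqrt(10)*y/2)


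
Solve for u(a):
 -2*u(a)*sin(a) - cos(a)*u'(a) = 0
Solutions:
 u(a) = C1*cos(a)^2


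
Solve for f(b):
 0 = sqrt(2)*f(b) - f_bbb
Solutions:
 f(b) = C3*exp(2^(1/6)*b) + (C1*sin(2^(1/6)*sqrt(3)*b/2) + C2*cos(2^(1/6)*sqrt(3)*b/2))*exp(-2^(1/6)*b/2)


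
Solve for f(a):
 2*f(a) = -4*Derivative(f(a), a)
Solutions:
 f(a) = C1*exp(-a/2)


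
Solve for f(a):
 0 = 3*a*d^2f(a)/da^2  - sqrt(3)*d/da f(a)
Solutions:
 f(a) = C1 + C2*a^(sqrt(3)/3 + 1)


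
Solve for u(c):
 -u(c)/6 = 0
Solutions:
 u(c) = 0


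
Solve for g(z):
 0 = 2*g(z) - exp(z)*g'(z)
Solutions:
 g(z) = C1*exp(-2*exp(-z))


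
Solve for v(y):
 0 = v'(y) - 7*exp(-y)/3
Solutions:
 v(y) = C1 - 7*exp(-y)/3


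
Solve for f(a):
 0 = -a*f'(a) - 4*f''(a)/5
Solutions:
 f(a) = C1 + C2*erf(sqrt(10)*a/4)


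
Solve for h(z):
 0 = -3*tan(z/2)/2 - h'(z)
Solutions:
 h(z) = C1 + 3*log(cos(z/2))


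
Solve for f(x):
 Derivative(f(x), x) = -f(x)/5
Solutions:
 f(x) = C1*exp(-x/5)


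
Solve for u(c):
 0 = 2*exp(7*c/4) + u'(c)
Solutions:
 u(c) = C1 - 8*exp(7*c/4)/7


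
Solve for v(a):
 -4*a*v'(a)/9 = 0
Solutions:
 v(a) = C1


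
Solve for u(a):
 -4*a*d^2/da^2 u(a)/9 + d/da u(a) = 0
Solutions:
 u(a) = C1 + C2*a^(13/4)


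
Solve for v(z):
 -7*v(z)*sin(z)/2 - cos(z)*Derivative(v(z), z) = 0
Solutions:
 v(z) = C1*cos(z)^(7/2)


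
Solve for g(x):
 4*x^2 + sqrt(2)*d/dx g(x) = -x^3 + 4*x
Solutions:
 g(x) = C1 - sqrt(2)*x^4/8 - 2*sqrt(2)*x^3/3 + sqrt(2)*x^2


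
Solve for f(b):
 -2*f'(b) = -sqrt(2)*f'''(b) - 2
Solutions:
 f(b) = C1 + C2*exp(-2^(1/4)*b) + C3*exp(2^(1/4)*b) + b


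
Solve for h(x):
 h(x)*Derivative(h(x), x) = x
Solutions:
 h(x) = -sqrt(C1 + x^2)
 h(x) = sqrt(C1 + x^2)


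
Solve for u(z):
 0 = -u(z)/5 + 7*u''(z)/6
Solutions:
 u(z) = C1*exp(-sqrt(210)*z/35) + C2*exp(sqrt(210)*z/35)


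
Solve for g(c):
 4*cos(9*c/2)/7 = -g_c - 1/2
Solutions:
 g(c) = C1 - c/2 - 8*sin(9*c/2)/63


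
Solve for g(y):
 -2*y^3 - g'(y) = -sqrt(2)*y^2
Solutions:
 g(y) = C1 - y^4/2 + sqrt(2)*y^3/3


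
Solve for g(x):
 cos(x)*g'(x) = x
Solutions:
 g(x) = C1 + Integral(x/cos(x), x)


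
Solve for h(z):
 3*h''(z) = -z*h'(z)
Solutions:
 h(z) = C1 + C2*erf(sqrt(6)*z/6)


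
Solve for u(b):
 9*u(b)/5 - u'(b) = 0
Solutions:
 u(b) = C1*exp(9*b/5)


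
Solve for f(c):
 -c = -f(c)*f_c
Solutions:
 f(c) = -sqrt(C1 + c^2)
 f(c) = sqrt(C1 + c^2)


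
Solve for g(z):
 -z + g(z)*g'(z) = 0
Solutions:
 g(z) = -sqrt(C1 + z^2)
 g(z) = sqrt(C1 + z^2)


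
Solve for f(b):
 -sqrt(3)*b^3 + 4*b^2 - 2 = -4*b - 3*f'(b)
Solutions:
 f(b) = C1 + sqrt(3)*b^4/12 - 4*b^3/9 - 2*b^2/3 + 2*b/3


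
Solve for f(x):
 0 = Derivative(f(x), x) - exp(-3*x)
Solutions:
 f(x) = C1 - exp(-3*x)/3


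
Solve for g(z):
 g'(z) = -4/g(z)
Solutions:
 g(z) = -sqrt(C1 - 8*z)
 g(z) = sqrt(C1 - 8*z)


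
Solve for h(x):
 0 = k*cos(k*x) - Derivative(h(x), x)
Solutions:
 h(x) = C1 + sin(k*x)


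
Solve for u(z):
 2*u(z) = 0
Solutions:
 u(z) = 0


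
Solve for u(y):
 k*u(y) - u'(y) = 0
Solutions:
 u(y) = C1*exp(k*y)


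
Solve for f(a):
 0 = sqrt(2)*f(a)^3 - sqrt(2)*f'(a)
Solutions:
 f(a) = -sqrt(2)*sqrt(-1/(C1 + a))/2
 f(a) = sqrt(2)*sqrt(-1/(C1 + a))/2


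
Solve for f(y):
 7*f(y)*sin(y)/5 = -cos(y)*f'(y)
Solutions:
 f(y) = C1*cos(y)^(7/5)


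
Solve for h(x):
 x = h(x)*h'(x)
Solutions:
 h(x) = -sqrt(C1 + x^2)
 h(x) = sqrt(C1 + x^2)


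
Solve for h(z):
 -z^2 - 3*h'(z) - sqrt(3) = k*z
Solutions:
 h(z) = C1 - k*z^2/6 - z^3/9 - sqrt(3)*z/3


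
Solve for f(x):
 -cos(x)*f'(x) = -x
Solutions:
 f(x) = C1 + Integral(x/cos(x), x)


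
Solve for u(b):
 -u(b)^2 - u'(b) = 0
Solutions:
 u(b) = 1/(C1 + b)


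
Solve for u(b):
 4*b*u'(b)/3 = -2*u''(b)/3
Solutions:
 u(b) = C1 + C2*erf(b)


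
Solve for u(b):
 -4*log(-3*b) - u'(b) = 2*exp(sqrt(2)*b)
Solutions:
 u(b) = C1 - 4*b*log(-b) + 4*b*(1 - log(3)) - sqrt(2)*exp(sqrt(2)*b)


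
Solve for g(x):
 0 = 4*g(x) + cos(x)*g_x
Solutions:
 g(x) = C1*(sin(x)^2 - 2*sin(x) + 1)/(sin(x)^2 + 2*sin(x) + 1)


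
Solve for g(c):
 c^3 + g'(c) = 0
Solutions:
 g(c) = C1 - c^4/4


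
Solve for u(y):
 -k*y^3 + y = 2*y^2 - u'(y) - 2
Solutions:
 u(y) = C1 + k*y^4/4 + 2*y^3/3 - y^2/2 - 2*y


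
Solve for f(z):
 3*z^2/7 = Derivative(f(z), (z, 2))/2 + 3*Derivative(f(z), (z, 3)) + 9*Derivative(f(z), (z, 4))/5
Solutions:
 f(z) = C1 + C2*z + C3*exp(z*(-5 + sqrt(15))/6) + C4*exp(-z*(sqrt(15) + 5)/6) + z^4/14 - 12*z^3/7 + 972*z^2/35


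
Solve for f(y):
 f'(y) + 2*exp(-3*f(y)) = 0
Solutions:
 f(y) = log(C1 - 6*y)/3
 f(y) = log((-3^(1/3) - 3^(5/6)*I)*(C1 - 2*y)^(1/3)/2)
 f(y) = log((-3^(1/3) + 3^(5/6)*I)*(C1 - 2*y)^(1/3)/2)


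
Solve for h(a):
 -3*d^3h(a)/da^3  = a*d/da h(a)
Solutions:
 h(a) = C1 + Integral(C2*airyai(-3^(2/3)*a/3) + C3*airybi(-3^(2/3)*a/3), a)


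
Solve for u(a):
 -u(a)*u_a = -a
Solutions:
 u(a) = -sqrt(C1 + a^2)
 u(a) = sqrt(C1 + a^2)


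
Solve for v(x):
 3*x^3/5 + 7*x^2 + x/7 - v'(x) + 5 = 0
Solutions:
 v(x) = C1 + 3*x^4/20 + 7*x^3/3 + x^2/14 + 5*x


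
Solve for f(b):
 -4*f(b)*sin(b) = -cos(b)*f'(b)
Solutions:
 f(b) = C1/cos(b)^4


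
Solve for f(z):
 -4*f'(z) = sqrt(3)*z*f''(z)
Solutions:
 f(z) = C1 + C2*z^(1 - 4*sqrt(3)/3)


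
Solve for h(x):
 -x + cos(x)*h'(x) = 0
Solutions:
 h(x) = C1 + Integral(x/cos(x), x)


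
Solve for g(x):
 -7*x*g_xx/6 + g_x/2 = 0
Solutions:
 g(x) = C1 + C2*x^(10/7)


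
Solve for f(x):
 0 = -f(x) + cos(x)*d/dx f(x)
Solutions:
 f(x) = C1*sqrt(sin(x) + 1)/sqrt(sin(x) - 1)


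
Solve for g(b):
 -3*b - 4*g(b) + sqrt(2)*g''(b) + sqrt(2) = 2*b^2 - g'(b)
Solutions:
 g(b) = C1*exp(sqrt(2)*b*(-1 + sqrt(1 + 16*sqrt(2)))/4) + C2*exp(-sqrt(2)*b*(1 + sqrt(1 + 16*sqrt(2)))/4) - b^2/2 - b - 1/4


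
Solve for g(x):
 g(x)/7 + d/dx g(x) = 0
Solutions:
 g(x) = C1*exp(-x/7)


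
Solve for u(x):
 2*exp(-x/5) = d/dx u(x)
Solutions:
 u(x) = C1 - 10*exp(-x/5)


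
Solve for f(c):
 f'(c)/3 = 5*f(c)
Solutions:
 f(c) = C1*exp(15*c)


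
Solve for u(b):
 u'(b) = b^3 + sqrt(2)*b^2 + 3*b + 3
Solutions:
 u(b) = C1 + b^4/4 + sqrt(2)*b^3/3 + 3*b^2/2 + 3*b


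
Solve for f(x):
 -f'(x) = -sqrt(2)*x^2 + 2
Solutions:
 f(x) = C1 + sqrt(2)*x^3/3 - 2*x


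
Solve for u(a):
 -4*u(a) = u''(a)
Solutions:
 u(a) = C1*sin(2*a) + C2*cos(2*a)


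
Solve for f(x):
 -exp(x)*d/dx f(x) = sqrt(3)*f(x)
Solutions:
 f(x) = C1*exp(sqrt(3)*exp(-x))


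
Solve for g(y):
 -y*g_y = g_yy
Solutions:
 g(y) = C1 + C2*erf(sqrt(2)*y/2)


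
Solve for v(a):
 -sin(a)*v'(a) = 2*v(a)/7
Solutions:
 v(a) = C1*(cos(a) + 1)^(1/7)/(cos(a) - 1)^(1/7)


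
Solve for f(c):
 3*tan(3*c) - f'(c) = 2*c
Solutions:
 f(c) = C1 - c^2 - log(cos(3*c))


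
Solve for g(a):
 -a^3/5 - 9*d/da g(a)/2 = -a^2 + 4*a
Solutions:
 g(a) = C1 - a^4/90 + 2*a^3/27 - 4*a^2/9


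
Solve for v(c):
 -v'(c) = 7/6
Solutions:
 v(c) = C1 - 7*c/6


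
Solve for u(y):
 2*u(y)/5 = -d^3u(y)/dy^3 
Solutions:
 u(y) = C3*exp(-2^(1/3)*5^(2/3)*y/5) + (C1*sin(2^(1/3)*sqrt(3)*5^(2/3)*y/10) + C2*cos(2^(1/3)*sqrt(3)*5^(2/3)*y/10))*exp(2^(1/3)*5^(2/3)*y/10)


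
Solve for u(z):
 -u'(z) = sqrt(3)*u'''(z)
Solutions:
 u(z) = C1 + C2*sin(3^(3/4)*z/3) + C3*cos(3^(3/4)*z/3)


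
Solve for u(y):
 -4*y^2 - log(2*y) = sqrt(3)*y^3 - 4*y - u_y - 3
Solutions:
 u(y) = C1 + sqrt(3)*y^4/4 + 4*y^3/3 - 2*y^2 + y*log(y) - 4*y + y*log(2)


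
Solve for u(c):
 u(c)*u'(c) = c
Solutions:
 u(c) = -sqrt(C1 + c^2)
 u(c) = sqrt(C1 + c^2)


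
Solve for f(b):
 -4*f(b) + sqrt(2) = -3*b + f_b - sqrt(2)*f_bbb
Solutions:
 f(b) = C1*exp(-b*(sqrt(2)/(sqrt(2 - sqrt(2)/108) + sqrt(2))^(1/3) + 6*(sqrt(2 - sqrt(2)/108) + sqrt(2))^(1/3))/12)*sin(b*(-sqrt(6)/(sqrt(2 - sqrt(2)/108) + sqrt(2))^(1/3) + 6*sqrt(3)*(sqrt(2 - sqrt(2)/108) + sqrt(2))^(1/3))/12) + C2*exp(-b*(sqrt(2)/(sqrt(2 - sqrt(2)/108) + sqrt(2))^(1/3) + 6*(sqrt(2 - sqrt(2)/108) + sqrt(2))^(1/3))/12)*cos(b*(-sqrt(6)/(sqrt(2 - sqrt(2)/108) + sqrt(2))^(1/3) + 6*sqrt(3)*(sqrt(2 - sqrt(2)/108) + sqrt(2))^(1/3))/12) + C3*exp(b*(sqrt(2)/(6*(sqrt(2 - sqrt(2)/108) + sqrt(2))^(1/3)) + (sqrt(2 - sqrt(2)/108) + sqrt(2))^(1/3))) + 3*b/4 - 3/16 + sqrt(2)/4


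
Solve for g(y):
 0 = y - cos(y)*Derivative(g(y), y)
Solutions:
 g(y) = C1 + Integral(y/cos(y), y)


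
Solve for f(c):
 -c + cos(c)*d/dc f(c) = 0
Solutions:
 f(c) = C1 + Integral(c/cos(c), c)


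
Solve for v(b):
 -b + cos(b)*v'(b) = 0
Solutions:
 v(b) = C1 + Integral(b/cos(b), b)


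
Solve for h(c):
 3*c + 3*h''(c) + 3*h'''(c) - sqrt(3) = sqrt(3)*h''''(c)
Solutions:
 h(c) = C1 + C2*c + C3*exp(c*(sqrt(3) + sqrt(3 + 4*sqrt(3)))/2) + C4*exp(c*(-sqrt(3 + 4*sqrt(3)) + sqrt(3))/2) - c^3/6 + c^2*(sqrt(3) + 3)/6


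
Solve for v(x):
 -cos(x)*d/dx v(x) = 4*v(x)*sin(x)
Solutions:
 v(x) = C1*cos(x)^4


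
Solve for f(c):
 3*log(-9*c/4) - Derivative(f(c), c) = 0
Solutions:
 f(c) = C1 + 3*c*log(-c) + 3*c*(-2*log(2) - 1 + 2*log(3))


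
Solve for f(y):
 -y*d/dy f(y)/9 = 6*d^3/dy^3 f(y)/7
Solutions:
 f(y) = C1 + Integral(C2*airyai(-2^(2/3)*7^(1/3)*y/6) + C3*airybi(-2^(2/3)*7^(1/3)*y/6), y)


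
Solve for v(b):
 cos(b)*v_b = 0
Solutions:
 v(b) = C1


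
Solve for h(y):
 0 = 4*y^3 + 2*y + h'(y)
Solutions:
 h(y) = C1 - y^4 - y^2


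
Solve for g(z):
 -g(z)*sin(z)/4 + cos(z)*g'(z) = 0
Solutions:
 g(z) = C1/cos(z)^(1/4)


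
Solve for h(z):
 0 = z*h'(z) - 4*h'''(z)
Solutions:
 h(z) = C1 + Integral(C2*airyai(2^(1/3)*z/2) + C3*airybi(2^(1/3)*z/2), z)


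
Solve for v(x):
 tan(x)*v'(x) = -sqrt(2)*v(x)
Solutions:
 v(x) = C1/sin(x)^(sqrt(2))


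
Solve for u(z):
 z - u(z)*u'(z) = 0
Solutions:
 u(z) = -sqrt(C1 + z^2)
 u(z) = sqrt(C1 + z^2)


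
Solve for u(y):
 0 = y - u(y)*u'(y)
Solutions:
 u(y) = -sqrt(C1 + y^2)
 u(y) = sqrt(C1 + y^2)


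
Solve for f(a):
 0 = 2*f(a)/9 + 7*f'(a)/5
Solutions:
 f(a) = C1*exp(-10*a/63)


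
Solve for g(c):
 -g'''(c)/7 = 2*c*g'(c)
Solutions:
 g(c) = C1 + Integral(C2*airyai(-14^(1/3)*c) + C3*airybi(-14^(1/3)*c), c)


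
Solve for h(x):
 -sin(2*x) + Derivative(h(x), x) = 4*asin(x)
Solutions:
 h(x) = C1 + 4*x*asin(x) + 4*sqrt(1 - x^2) - cos(2*x)/2


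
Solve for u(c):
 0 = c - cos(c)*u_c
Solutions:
 u(c) = C1 + Integral(c/cos(c), c)


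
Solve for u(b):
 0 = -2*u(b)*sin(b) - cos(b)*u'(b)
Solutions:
 u(b) = C1*cos(b)^2


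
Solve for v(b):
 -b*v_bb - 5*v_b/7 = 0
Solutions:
 v(b) = C1 + C2*b^(2/7)


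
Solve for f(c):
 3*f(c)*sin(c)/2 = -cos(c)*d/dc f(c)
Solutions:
 f(c) = C1*cos(c)^(3/2)


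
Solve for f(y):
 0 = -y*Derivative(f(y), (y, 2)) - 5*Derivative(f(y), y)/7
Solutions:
 f(y) = C1 + C2*y^(2/7)


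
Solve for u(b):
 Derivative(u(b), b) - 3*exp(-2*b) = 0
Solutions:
 u(b) = C1 - 3*exp(-2*b)/2


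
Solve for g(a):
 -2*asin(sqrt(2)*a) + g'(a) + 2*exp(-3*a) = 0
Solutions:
 g(a) = C1 + 2*a*asin(sqrt(2)*a) + sqrt(2)*sqrt(1 - 2*a^2) + 2*exp(-3*a)/3


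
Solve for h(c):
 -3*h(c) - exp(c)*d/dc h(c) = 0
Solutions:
 h(c) = C1*exp(3*exp(-c))


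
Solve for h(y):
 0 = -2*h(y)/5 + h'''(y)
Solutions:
 h(y) = C3*exp(2^(1/3)*5^(2/3)*y/5) + (C1*sin(2^(1/3)*sqrt(3)*5^(2/3)*y/10) + C2*cos(2^(1/3)*sqrt(3)*5^(2/3)*y/10))*exp(-2^(1/3)*5^(2/3)*y/10)


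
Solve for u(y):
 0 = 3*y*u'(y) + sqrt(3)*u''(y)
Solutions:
 u(y) = C1 + C2*erf(sqrt(2)*3^(1/4)*y/2)


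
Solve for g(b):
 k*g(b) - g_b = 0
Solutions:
 g(b) = C1*exp(b*k)


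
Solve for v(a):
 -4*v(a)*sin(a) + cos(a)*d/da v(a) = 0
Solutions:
 v(a) = C1/cos(a)^4


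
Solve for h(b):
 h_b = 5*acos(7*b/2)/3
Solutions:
 h(b) = C1 + 5*b*acos(7*b/2)/3 - 5*sqrt(4 - 49*b^2)/21


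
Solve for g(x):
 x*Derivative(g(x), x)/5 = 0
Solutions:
 g(x) = C1


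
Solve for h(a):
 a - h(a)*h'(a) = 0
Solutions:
 h(a) = -sqrt(C1 + a^2)
 h(a) = sqrt(C1 + a^2)


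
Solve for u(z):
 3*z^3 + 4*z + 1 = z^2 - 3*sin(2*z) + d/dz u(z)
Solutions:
 u(z) = C1 + 3*z^4/4 - z^3/3 + 2*z^2 + z - 3*cos(2*z)/2


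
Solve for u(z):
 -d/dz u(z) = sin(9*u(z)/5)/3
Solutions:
 z/3 + 5*log(cos(9*u(z)/5) - 1)/18 - 5*log(cos(9*u(z)/5) + 1)/18 = C1


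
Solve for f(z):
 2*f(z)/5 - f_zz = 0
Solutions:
 f(z) = C1*exp(-sqrt(10)*z/5) + C2*exp(sqrt(10)*z/5)


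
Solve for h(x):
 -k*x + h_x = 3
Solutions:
 h(x) = C1 + k*x^2/2 + 3*x


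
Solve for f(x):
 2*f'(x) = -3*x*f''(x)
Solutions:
 f(x) = C1 + C2*x^(1/3)


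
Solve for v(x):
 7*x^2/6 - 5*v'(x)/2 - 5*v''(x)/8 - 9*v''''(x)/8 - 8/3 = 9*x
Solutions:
 v(x) = C1 + C2*exp(-5^(1/3)*x*(-3*(6 + sqrt(2931)/9)^(1/3) + 5^(1/3)/(6 + sqrt(2931)/9)^(1/3))/18)*sin(sqrt(3)*x*(5/(30 + 5*sqrt(2931)/9)^(1/3) + 3*(30 + 5*sqrt(2931)/9)^(1/3))/18) + C3*exp(-5^(1/3)*x*(-3*(6 + sqrt(2931)/9)^(1/3) + 5^(1/3)/(6 + sqrt(2931)/9)^(1/3))/18)*cos(sqrt(3)*x*(5/(30 + 5*sqrt(2931)/9)^(1/3) + 3*(30 + 5*sqrt(2931)/9)^(1/3))/18) + C4*exp(5^(1/3)*x*(-3*(6 + sqrt(2931)/9)^(1/3) + 5^(1/3)/(6 + sqrt(2931)/9)^(1/3))/9) + 7*x^3/45 - 23*x^2/12 - 13*x/120


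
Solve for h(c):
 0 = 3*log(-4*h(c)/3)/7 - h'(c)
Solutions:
 -7*Integral(1/(log(-_y) - log(3) + 2*log(2)), (_y, h(c)))/3 = C1 - c


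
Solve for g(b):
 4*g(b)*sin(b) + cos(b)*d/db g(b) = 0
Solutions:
 g(b) = C1*cos(b)^4


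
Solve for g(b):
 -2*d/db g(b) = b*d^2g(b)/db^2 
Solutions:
 g(b) = C1 + C2/b


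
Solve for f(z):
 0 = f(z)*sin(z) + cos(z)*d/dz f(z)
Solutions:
 f(z) = C1*cos(z)


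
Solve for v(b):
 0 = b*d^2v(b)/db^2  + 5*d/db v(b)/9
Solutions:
 v(b) = C1 + C2*b^(4/9)


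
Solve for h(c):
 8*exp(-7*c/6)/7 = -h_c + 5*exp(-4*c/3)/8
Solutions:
 h(c) = C1 - 15*exp(-4*c/3)/32 + 48*exp(-7*c/6)/49


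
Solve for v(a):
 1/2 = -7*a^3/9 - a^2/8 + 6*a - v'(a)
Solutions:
 v(a) = C1 - 7*a^4/36 - a^3/24 + 3*a^2 - a/2


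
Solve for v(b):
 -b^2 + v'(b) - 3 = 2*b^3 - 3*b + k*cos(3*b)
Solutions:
 v(b) = C1 + b^4/2 + b^3/3 - 3*b^2/2 + 3*b + k*sin(3*b)/3


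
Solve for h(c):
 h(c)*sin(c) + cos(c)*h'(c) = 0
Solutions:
 h(c) = C1*cos(c)


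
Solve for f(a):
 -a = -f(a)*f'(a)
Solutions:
 f(a) = -sqrt(C1 + a^2)
 f(a) = sqrt(C1 + a^2)


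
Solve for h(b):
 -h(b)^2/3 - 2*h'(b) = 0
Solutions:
 h(b) = 6/(C1 + b)


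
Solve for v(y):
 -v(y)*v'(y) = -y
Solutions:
 v(y) = -sqrt(C1 + y^2)
 v(y) = sqrt(C1 + y^2)


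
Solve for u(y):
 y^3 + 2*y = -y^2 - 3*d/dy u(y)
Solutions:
 u(y) = C1 - y^4/12 - y^3/9 - y^2/3


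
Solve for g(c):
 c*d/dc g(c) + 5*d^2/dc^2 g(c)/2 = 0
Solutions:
 g(c) = C1 + C2*erf(sqrt(5)*c/5)


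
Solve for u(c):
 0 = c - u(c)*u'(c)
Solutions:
 u(c) = -sqrt(C1 + c^2)
 u(c) = sqrt(C1 + c^2)


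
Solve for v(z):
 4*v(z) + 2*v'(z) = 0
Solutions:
 v(z) = C1*exp(-2*z)


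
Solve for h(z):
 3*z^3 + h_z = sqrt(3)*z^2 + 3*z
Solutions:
 h(z) = C1 - 3*z^4/4 + sqrt(3)*z^3/3 + 3*z^2/2


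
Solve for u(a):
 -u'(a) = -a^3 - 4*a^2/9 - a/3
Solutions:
 u(a) = C1 + a^4/4 + 4*a^3/27 + a^2/6


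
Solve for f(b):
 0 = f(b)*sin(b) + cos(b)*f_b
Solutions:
 f(b) = C1*cos(b)


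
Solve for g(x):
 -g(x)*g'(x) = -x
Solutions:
 g(x) = -sqrt(C1 + x^2)
 g(x) = sqrt(C1 + x^2)


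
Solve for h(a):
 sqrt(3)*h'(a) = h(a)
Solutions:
 h(a) = C1*exp(sqrt(3)*a/3)


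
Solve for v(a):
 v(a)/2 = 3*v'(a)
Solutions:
 v(a) = C1*exp(a/6)


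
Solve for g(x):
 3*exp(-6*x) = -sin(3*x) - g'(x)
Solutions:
 g(x) = C1 + cos(3*x)/3 + exp(-6*x)/2


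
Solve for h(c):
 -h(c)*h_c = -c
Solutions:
 h(c) = -sqrt(C1 + c^2)
 h(c) = sqrt(C1 + c^2)


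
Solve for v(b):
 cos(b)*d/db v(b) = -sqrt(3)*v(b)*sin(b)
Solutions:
 v(b) = C1*cos(b)^(sqrt(3))


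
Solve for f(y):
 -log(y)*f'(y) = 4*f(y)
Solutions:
 f(y) = C1*exp(-4*li(y))


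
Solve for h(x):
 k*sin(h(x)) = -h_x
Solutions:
 h(x) = -acos((-C1 - exp(2*k*x))/(C1 - exp(2*k*x))) + 2*pi
 h(x) = acos((-C1 - exp(2*k*x))/(C1 - exp(2*k*x)))


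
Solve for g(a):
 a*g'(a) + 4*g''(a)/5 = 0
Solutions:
 g(a) = C1 + C2*erf(sqrt(10)*a/4)


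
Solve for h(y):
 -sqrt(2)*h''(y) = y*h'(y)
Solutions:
 h(y) = C1 + C2*erf(2^(1/4)*y/2)


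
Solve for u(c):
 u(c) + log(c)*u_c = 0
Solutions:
 u(c) = C1*exp(-li(c))


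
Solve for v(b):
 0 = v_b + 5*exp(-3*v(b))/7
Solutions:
 v(b) = log(C1 - 15*b/7)/3
 v(b) = log((-1 - sqrt(3)*I)*(C1 - 15*b/7)^(1/3)/2)
 v(b) = log((-1 + sqrt(3)*I)*(C1 - 15*b/7)^(1/3)/2)


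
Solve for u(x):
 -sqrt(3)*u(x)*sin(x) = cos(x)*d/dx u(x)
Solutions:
 u(x) = C1*cos(x)^(sqrt(3))


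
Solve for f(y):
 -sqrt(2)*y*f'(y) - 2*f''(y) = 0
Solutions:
 f(y) = C1 + C2*erf(2^(1/4)*y/2)


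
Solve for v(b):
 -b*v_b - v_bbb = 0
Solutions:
 v(b) = C1 + Integral(C2*airyai(-b) + C3*airybi(-b), b)


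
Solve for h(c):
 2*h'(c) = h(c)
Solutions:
 h(c) = C1*exp(c/2)


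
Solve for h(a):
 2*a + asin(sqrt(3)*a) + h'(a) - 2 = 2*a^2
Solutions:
 h(a) = C1 + 2*a^3/3 - a^2 - a*asin(sqrt(3)*a) + 2*a - sqrt(3)*sqrt(1 - 3*a^2)/3


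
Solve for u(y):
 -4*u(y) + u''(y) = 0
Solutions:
 u(y) = C1*exp(-2*y) + C2*exp(2*y)


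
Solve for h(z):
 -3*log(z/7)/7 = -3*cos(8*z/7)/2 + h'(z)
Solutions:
 h(z) = C1 - 3*z*log(z)/7 + 3*z/7 + 3*z*log(7)/7 + 21*sin(8*z/7)/16


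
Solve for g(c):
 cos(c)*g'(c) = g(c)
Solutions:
 g(c) = C1*sqrt(sin(c) + 1)/sqrt(sin(c) - 1)


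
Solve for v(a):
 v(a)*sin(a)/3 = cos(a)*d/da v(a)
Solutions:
 v(a) = C1/cos(a)^(1/3)


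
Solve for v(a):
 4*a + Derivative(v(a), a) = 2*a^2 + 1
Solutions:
 v(a) = C1 + 2*a^3/3 - 2*a^2 + a


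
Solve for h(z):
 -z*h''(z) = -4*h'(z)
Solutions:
 h(z) = C1 + C2*z^5


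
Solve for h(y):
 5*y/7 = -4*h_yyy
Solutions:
 h(y) = C1 + C2*y + C3*y^2 - 5*y^4/672


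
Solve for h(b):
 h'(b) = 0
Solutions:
 h(b) = C1


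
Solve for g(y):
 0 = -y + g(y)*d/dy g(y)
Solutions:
 g(y) = -sqrt(C1 + y^2)
 g(y) = sqrt(C1 + y^2)


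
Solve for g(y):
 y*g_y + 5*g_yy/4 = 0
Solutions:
 g(y) = C1 + C2*erf(sqrt(10)*y/5)


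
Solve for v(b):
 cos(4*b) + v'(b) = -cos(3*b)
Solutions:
 v(b) = C1 - sin(3*b)/3 - sin(4*b)/4


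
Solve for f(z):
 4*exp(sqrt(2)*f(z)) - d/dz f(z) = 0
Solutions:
 f(z) = sqrt(2)*(2*log(-1/(C1 + 4*z)) - log(2))/4


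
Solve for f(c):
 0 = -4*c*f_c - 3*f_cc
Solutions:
 f(c) = C1 + C2*erf(sqrt(6)*c/3)


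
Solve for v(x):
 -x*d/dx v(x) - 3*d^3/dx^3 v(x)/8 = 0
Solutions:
 v(x) = C1 + Integral(C2*airyai(-2*3^(2/3)*x/3) + C3*airybi(-2*3^(2/3)*x/3), x)


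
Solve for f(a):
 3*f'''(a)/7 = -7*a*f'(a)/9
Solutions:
 f(a) = C1 + Integral(C2*airyai(-7^(2/3)*a/3) + C3*airybi(-7^(2/3)*a/3), a)


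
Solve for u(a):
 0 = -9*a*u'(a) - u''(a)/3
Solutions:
 u(a) = C1 + C2*erf(3*sqrt(6)*a/2)


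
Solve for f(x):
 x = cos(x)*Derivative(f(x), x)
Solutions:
 f(x) = C1 + Integral(x/cos(x), x)


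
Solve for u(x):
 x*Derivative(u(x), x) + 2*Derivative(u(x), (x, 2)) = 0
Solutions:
 u(x) = C1 + C2*erf(x/2)


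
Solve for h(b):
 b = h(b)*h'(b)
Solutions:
 h(b) = -sqrt(C1 + b^2)
 h(b) = sqrt(C1 + b^2)


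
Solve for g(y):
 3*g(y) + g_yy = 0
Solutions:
 g(y) = C1*sin(sqrt(3)*y) + C2*cos(sqrt(3)*y)


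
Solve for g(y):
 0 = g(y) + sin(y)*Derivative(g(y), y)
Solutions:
 g(y) = C1*sqrt(cos(y) + 1)/sqrt(cos(y) - 1)


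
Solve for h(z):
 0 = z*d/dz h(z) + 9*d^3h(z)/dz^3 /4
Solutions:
 h(z) = C1 + Integral(C2*airyai(-2^(2/3)*3^(1/3)*z/3) + C3*airybi(-2^(2/3)*3^(1/3)*z/3), z)


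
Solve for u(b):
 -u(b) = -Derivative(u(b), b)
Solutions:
 u(b) = C1*exp(b)


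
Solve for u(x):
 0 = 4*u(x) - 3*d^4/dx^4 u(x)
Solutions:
 u(x) = C1*exp(-sqrt(2)*3^(3/4)*x/3) + C2*exp(sqrt(2)*3^(3/4)*x/3) + C3*sin(sqrt(2)*3^(3/4)*x/3) + C4*cos(sqrt(2)*3^(3/4)*x/3)


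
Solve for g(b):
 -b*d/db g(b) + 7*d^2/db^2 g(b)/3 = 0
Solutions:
 g(b) = C1 + C2*erfi(sqrt(42)*b/14)


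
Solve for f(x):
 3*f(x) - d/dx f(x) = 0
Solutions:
 f(x) = C1*exp(3*x)


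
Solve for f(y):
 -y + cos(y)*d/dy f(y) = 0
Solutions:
 f(y) = C1 + Integral(y/cos(y), y)


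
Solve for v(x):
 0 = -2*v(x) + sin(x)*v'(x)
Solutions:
 v(x) = C1*(cos(x) - 1)/(cos(x) + 1)


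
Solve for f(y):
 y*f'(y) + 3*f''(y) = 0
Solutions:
 f(y) = C1 + C2*erf(sqrt(6)*y/6)


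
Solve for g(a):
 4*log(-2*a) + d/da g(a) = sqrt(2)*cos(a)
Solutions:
 g(a) = C1 - 4*a*log(-a) - 4*a*log(2) + 4*a + sqrt(2)*sin(a)


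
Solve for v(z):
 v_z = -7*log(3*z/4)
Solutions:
 v(z) = C1 - 7*z*log(z) + z*log(16384/2187) + 7*z


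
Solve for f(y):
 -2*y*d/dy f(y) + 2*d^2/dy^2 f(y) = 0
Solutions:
 f(y) = C1 + C2*erfi(sqrt(2)*y/2)


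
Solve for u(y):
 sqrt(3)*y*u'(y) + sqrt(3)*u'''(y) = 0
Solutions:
 u(y) = C1 + Integral(C2*airyai(-y) + C3*airybi(-y), y)


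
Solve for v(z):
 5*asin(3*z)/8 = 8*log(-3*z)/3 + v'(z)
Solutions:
 v(z) = C1 - 8*z*log(-z)/3 + 5*z*asin(3*z)/8 - 8*z*log(3)/3 + 8*z/3 + 5*sqrt(1 - 9*z^2)/24


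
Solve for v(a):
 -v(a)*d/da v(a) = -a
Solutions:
 v(a) = -sqrt(C1 + a^2)
 v(a) = sqrt(C1 + a^2)


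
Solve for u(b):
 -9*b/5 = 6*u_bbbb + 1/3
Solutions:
 u(b) = C1 + C2*b + C3*b^2 + C4*b^3 - b^5/400 - b^4/432


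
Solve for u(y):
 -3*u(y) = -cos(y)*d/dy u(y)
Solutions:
 u(y) = C1*(sin(y) + 1)^(3/2)/(sin(y) - 1)^(3/2)


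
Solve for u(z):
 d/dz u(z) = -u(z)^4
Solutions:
 u(z) = (-3^(2/3) - 3*3^(1/6)*I)*(1/(C1 + z))^(1/3)/6
 u(z) = (-3^(2/3) + 3*3^(1/6)*I)*(1/(C1 + z))^(1/3)/6
 u(z) = (1/(C1 + 3*z))^(1/3)


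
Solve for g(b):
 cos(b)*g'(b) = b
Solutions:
 g(b) = C1 + Integral(b/cos(b), b)


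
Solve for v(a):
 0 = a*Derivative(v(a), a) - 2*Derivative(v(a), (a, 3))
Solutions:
 v(a) = C1 + Integral(C2*airyai(2^(2/3)*a/2) + C3*airybi(2^(2/3)*a/2), a)


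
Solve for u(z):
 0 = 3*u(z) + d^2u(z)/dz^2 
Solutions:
 u(z) = C1*sin(sqrt(3)*z) + C2*cos(sqrt(3)*z)


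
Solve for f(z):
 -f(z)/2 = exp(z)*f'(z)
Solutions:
 f(z) = C1*exp(exp(-z)/2)


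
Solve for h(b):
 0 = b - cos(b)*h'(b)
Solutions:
 h(b) = C1 + Integral(b/cos(b), b)


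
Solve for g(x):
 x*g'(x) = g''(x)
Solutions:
 g(x) = C1 + C2*erfi(sqrt(2)*x/2)


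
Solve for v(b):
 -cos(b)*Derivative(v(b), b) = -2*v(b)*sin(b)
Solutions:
 v(b) = C1/cos(b)^2


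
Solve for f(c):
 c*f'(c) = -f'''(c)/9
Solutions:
 f(c) = C1 + Integral(C2*airyai(-3^(2/3)*c) + C3*airybi(-3^(2/3)*c), c)


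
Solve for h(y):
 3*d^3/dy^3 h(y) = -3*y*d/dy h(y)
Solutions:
 h(y) = C1 + Integral(C2*airyai(-y) + C3*airybi(-y), y)


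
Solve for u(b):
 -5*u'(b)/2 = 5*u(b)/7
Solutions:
 u(b) = C1*exp(-2*b/7)


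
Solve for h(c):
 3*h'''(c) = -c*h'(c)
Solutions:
 h(c) = C1 + Integral(C2*airyai(-3^(2/3)*c/3) + C3*airybi(-3^(2/3)*c/3), c)


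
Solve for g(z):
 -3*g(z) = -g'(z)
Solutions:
 g(z) = C1*exp(3*z)


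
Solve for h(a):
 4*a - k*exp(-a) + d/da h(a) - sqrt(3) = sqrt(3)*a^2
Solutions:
 h(a) = C1 + sqrt(3)*a^3/3 - 2*a^2 + sqrt(3)*a - k*exp(-a)


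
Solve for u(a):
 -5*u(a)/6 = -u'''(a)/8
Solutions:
 u(a) = C3*exp(20^(1/3)*3^(2/3)*a/3) + (C1*sin(20^(1/3)*3^(1/6)*a/2) + C2*cos(20^(1/3)*3^(1/6)*a/2))*exp(-20^(1/3)*3^(2/3)*a/6)


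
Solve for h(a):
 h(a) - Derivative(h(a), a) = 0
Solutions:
 h(a) = C1*exp(a)


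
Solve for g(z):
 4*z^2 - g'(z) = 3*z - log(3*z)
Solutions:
 g(z) = C1 + 4*z^3/3 - 3*z^2/2 + z*log(z) - z + z*log(3)


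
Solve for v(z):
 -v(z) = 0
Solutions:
 v(z) = 0


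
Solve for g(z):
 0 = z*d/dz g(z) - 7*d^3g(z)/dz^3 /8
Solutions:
 g(z) = C1 + Integral(C2*airyai(2*7^(2/3)*z/7) + C3*airybi(2*7^(2/3)*z/7), z)


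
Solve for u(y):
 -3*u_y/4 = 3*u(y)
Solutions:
 u(y) = C1*exp(-4*y)


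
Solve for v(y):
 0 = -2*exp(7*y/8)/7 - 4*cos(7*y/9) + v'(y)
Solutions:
 v(y) = C1 + 16*exp(7*y/8)/49 + 36*sin(7*y/9)/7


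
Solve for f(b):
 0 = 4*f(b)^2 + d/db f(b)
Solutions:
 f(b) = 1/(C1 + 4*b)


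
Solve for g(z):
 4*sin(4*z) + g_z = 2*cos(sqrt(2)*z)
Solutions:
 g(z) = C1 + sqrt(2)*sin(sqrt(2)*z) + cos(4*z)


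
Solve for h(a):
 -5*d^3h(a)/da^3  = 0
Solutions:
 h(a) = C1 + C2*a + C3*a^2


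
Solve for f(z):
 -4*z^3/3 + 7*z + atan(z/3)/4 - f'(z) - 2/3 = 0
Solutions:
 f(z) = C1 - z^4/3 + 7*z^2/2 + z*atan(z/3)/4 - 2*z/3 - 3*log(z^2 + 9)/8


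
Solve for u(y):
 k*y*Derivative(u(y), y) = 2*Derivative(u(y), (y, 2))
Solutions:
 u(y) = Piecewise((-sqrt(pi)*C1*erf(y*sqrt(-k)/2)/sqrt(-k) - C2, (k > 0) | (k < 0)), (-C1*y - C2, True))


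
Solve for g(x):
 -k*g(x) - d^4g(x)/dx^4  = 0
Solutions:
 g(x) = C1*exp(-x*(-k)^(1/4)) + C2*exp(x*(-k)^(1/4)) + C3*exp(-I*x*(-k)^(1/4)) + C4*exp(I*x*(-k)^(1/4))


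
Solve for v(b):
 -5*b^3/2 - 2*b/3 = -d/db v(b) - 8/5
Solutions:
 v(b) = C1 + 5*b^4/8 + b^2/3 - 8*b/5


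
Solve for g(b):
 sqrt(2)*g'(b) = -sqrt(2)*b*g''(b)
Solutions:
 g(b) = C1 + C2*log(b)


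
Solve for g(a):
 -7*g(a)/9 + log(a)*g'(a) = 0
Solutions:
 g(a) = C1*exp(7*li(a)/9)


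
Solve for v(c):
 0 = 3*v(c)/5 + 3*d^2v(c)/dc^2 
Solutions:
 v(c) = C1*sin(sqrt(5)*c/5) + C2*cos(sqrt(5)*c/5)


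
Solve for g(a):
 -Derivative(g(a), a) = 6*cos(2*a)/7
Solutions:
 g(a) = C1 - 3*sin(2*a)/7


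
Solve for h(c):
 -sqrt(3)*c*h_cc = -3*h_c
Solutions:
 h(c) = C1 + C2*c^(1 + sqrt(3))


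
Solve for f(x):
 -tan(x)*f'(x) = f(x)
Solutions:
 f(x) = C1/sin(x)


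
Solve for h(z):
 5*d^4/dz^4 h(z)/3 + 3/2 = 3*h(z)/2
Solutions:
 h(z) = C1*exp(-10^(3/4)*sqrt(3)*z/10) + C2*exp(10^(3/4)*sqrt(3)*z/10) + C3*sin(10^(3/4)*sqrt(3)*z/10) + C4*cos(10^(3/4)*sqrt(3)*z/10) + 1


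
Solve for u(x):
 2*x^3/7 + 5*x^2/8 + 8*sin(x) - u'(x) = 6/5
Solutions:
 u(x) = C1 + x^4/14 + 5*x^3/24 - 6*x/5 - 8*cos(x)


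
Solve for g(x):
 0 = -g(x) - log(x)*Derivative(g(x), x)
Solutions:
 g(x) = C1*exp(-li(x))


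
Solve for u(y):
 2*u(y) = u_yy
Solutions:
 u(y) = C1*exp(-sqrt(2)*y) + C2*exp(sqrt(2)*y)


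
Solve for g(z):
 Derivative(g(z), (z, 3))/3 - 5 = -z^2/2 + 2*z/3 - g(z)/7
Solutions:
 g(z) = C3*exp(-3^(1/3)*7^(2/3)*z/7) - 7*z^2/2 + 14*z/3 + (C1*sin(3^(5/6)*7^(2/3)*z/14) + C2*cos(3^(5/6)*7^(2/3)*z/14))*exp(3^(1/3)*7^(2/3)*z/14) + 35


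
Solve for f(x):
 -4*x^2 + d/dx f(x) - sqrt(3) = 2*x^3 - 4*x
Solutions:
 f(x) = C1 + x^4/2 + 4*x^3/3 - 2*x^2 + sqrt(3)*x


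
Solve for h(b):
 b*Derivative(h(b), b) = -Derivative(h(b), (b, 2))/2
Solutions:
 h(b) = C1 + C2*erf(b)


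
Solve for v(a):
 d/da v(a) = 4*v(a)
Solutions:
 v(a) = C1*exp(4*a)


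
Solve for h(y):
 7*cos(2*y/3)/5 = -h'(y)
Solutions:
 h(y) = C1 - 21*sin(2*y/3)/10


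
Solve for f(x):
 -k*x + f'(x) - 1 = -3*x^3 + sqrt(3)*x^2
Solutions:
 f(x) = C1 + k*x^2/2 - 3*x^4/4 + sqrt(3)*x^3/3 + x


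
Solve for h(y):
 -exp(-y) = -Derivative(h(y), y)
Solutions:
 h(y) = C1 - exp(-y)


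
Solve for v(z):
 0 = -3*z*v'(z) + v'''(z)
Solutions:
 v(z) = C1 + Integral(C2*airyai(3^(1/3)*z) + C3*airybi(3^(1/3)*z), z)


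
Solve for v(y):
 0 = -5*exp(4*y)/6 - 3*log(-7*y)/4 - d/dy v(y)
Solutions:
 v(y) = C1 - 3*y*log(-y)/4 + 3*y*(1 - log(7))/4 - 5*exp(4*y)/24


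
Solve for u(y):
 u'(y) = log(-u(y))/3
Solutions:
 -li(-u(y)) = C1 + y/3


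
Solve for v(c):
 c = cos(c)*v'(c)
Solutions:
 v(c) = C1 + Integral(c/cos(c), c)


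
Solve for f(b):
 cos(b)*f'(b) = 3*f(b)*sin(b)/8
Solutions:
 f(b) = C1/cos(b)^(3/8)


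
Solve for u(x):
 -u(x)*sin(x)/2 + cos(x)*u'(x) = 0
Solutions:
 u(x) = C1/sqrt(cos(x))


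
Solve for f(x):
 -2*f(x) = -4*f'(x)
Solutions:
 f(x) = C1*exp(x/2)


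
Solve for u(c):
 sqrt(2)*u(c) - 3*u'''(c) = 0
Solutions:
 u(c) = C3*exp(2^(1/6)*3^(2/3)*c/3) + (C1*sin(6^(1/6)*c/2) + C2*cos(6^(1/6)*c/2))*exp(-2^(1/6)*3^(2/3)*c/6)


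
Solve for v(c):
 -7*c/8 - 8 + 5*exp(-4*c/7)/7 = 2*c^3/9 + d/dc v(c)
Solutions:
 v(c) = C1 - c^4/18 - 7*c^2/16 - 8*c - 5*exp(-4*c/7)/4


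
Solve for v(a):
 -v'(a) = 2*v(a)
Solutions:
 v(a) = C1*exp(-2*a)


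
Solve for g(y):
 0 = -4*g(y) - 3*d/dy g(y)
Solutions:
 g(y) = C1*exp(-4*y/3)


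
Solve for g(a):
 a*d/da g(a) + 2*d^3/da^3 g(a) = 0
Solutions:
 g(a) = C1 + Integral(C2*airyai(-2^(2/3)*a/2) + C3*airybi(-2^(2/3)*a/2), a)


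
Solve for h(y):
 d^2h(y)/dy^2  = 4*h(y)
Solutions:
 h(y) = C1*exp(-2*y) + C2*exp(2*y)


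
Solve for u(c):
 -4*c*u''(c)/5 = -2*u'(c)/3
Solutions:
 u(c) = C1 + C2*c^(11/6)


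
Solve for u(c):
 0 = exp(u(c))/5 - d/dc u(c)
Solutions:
 u(c) = log(-1/(C1 + c)) + log(5)
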